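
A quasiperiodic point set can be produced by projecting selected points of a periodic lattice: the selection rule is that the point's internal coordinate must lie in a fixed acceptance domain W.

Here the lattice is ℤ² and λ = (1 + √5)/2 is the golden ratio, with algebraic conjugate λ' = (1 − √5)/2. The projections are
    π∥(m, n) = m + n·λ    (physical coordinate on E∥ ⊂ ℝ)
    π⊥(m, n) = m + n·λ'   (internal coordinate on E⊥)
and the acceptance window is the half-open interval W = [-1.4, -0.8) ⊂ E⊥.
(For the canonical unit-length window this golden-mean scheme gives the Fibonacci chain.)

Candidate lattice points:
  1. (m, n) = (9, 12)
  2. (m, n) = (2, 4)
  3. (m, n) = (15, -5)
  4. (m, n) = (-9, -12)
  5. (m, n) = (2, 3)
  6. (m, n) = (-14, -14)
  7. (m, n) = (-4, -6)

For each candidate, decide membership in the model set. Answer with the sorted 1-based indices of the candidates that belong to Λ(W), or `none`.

none

Compute λ' = (1−√5)/2 = -0.6180, so π⊥(m,n) = m -0.6180·n.
candidate 1: (m,n)=(9,12) → π∥ = 9+12·λ ≈ 28.4164, π⊥ = 9+12·λ' ≈ 1.5836 ∉ [-1.4, -0.8) ⇒ out
candidate 2: (m,n)=(2,4) → π∥ = 2+4·λ ≈ 8.4721, π⊥ = 2+4·λ' ≈ -0.4721 ∉ [-1.4, -0.8) ⇒ out
candidate 3: (m,n)=(15,-5) → π∥ = 15-5·λ ≈ 6.9098, π⊥ = 15-5·λ' ≈ 18.0902 ∉ [-1.4, -0.8) ⇒ out
candidate 4: (m,n)=(-9,-12) → π∥ = -9-12·λ ≈ -28.4164, π⊥ = -9-12·λ' ≈ -1.5836 ∉ [-1.4, -0.8) ⇒ out
candidate 5: (m,n)=(2,3) → π∥ = 2+3·λ ≈ 6.8541, π⊥ = 2+3·λ' ≈ 0.1459 ∉ [-1.4, -0.8) ⇒ out
candidate 6: (m,n)=(-14,-14) → π∥ = -14-14·λ ≈ -36.6525, π⊥ = -14-14·λ' ≈ -5.3475 ∉ [-1.4, -0.8) ⇒ out
candidate 7: (m,n)=(-4,-6) → π∥ = -4-6·λ ≈ -13.7082, π⊥ = -4-6·λ' ≈ -0.2918 ∉ [-1.4, -0.8) ⇒ out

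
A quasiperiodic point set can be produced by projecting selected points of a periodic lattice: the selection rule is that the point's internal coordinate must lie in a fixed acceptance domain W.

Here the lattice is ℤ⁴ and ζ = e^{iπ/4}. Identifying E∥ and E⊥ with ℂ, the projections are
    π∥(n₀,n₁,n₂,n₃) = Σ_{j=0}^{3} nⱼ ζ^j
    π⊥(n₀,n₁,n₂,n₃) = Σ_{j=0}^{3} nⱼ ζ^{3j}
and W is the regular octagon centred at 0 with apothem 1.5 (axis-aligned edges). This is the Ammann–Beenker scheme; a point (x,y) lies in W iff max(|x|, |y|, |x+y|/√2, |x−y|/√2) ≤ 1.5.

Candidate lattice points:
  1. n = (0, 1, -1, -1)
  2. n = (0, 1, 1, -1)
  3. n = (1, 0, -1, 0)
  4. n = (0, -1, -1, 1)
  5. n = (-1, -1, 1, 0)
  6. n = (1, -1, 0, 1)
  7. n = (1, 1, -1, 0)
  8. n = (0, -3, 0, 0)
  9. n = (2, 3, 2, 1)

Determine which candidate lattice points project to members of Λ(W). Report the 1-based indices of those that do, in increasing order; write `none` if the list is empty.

3, 9

With ζ = e^{iπ/4} the internal vectors are ζ^0,ζ^3,ζ^6,ζ^9.
candidate 1: n = (0, 1, -1, -1) → π⊥ ≈ (-1.4142, +1.0000); max(|x|,|y|,|x±y|/√2) = 1.7071 > 1.5 ⇒ ∉ W
candidate 2: n = (0, 1, 1, -1) → π⊥ ≈ (-1.4142, -1.0000); max(|x|,|y|,|x±y|/√2) = 1.7071 > 1.5 ⇒ ∉ W
candidate 3: n = (1, 0, -1, 0) → π⊥ ≈ (+1.0000, +1.0000); max(|x|,|y|,|x±y|/√2) = 1.4142 ≤ 1.5 ⇒ ∈ W
candidate 4: n = (0, -1, -1, 1) → π⊥ ≈ (+1.4142, +1.0000); max(|x|,|y|,|x±y|/√2) = 1.7071 > 1.5 ⇒ ∉ W
candidate 5: n = (-1, -1, 1, 0) → π⊥ ≈ (-0.2929, -1.7071); max(|x|,|y|,|x±y|/√2) = 1.7071 > 1.5 ⇒ ∉ W
candidate 6: n = (1, -1, 0, 1) → π⊥ ≈ (+2.4142, +0.0000); max(|x|,|y|,|x±y|/√2) = 2.4142 > 1.5 ⇒ ∉ W
candidate 7: n = (1, 1, -1, 0) → π⊥ ≈ (+0.2929, +1.7071); max(|x|,|y|,|x±y|/√2) = 1.7071 > 1.5 ⇒ ∉ W
candidate 8: n = (0, -3, 0, 0) → π⊥ ≈ (+2.1213, -2.1213); max(|x|,|y|,|x±y|/√2) = 3.0000 > 1.5 ⇒ ∉ W
candidate 9: n = (2, 3, 2, 1) → π⊥ ≈ (+0.5858, +0.8284); max(|x|,|y|,|x±y|/√2) = 1.0000 ≤ 1.5 ⇒ ∈ W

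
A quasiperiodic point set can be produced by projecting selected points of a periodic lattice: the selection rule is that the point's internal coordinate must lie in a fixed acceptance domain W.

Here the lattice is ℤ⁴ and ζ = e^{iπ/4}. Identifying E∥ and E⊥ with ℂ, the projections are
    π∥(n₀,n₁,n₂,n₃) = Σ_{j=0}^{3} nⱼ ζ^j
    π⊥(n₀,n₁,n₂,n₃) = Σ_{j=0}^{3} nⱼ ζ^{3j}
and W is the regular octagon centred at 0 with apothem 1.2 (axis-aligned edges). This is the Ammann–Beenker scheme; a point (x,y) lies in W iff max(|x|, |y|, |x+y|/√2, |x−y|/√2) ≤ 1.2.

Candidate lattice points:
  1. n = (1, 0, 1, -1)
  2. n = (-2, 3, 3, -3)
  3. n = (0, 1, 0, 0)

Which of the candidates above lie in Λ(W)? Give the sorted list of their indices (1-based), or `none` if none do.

Internal map: ζ^{3j} for j=0..3 gives (1,0), (−√2/2,√2/2), (0,−1), (√2/2,√2/2).
#1 (1, 0, 1, -1): internal (0.2929, -1.7071); octagon support 1.7071 vs apothem 1.2 → ∉ W
#2 (-2, 3, 3, -3): internal (-6.2426, -3.0000); octagon support 6.5355 vs apothem 1.2 → ∉ W
#3 (0, 1, 0, 0): internal (-0.7071, 0.7071); octagon support 1.0000 vs apothem 1.2 → ∈ W

3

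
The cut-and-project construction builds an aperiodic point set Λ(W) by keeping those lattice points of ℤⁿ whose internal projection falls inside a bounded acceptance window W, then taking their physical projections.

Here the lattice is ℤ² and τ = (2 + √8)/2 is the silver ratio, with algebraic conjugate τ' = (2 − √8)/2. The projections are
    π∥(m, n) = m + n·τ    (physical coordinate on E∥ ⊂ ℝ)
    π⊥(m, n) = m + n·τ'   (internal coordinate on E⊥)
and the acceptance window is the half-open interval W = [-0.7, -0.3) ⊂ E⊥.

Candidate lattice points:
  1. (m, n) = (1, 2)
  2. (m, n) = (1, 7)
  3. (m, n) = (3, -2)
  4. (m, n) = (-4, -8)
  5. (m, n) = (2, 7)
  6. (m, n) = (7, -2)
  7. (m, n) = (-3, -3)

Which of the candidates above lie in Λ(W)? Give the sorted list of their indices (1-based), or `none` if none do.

Compute τ' = (2−√8)/2 = -0.414214, so π⊥(m,n) = m -0.414214·n.
[1] lift (1,2): star map gives 0.171573; window check -0.7 ≤ 0.171573 < -0.3 is false → out
[2] lift (1,7): star map gives -1.899495; window check -0.7 ≤ -1.899495 < -0.3 is false → out
[3] lift (3,-2): star map gives 3.828427; window check -0.7 ≤ 3.828427 < -0.3 is false → out
[4] lift (-4,-8): star map gives -0.686292; window check -0.7 ≤ -0.686292 < -0.3 is true → IN Λ
[5] lift (2,7): star map gives -0.899495; window check -0.7 ≤ -0.899495 < -0.3 is false → out
[6] lift (7,-2): star map gives 7.828427; window check -0.7 ≤ 7.828427 < -0.3 is false → out
[7] lift (-3,-3): star map gives -1.757359; window check -0.7 ≤ -1.757359 < -0.3 is false → out

4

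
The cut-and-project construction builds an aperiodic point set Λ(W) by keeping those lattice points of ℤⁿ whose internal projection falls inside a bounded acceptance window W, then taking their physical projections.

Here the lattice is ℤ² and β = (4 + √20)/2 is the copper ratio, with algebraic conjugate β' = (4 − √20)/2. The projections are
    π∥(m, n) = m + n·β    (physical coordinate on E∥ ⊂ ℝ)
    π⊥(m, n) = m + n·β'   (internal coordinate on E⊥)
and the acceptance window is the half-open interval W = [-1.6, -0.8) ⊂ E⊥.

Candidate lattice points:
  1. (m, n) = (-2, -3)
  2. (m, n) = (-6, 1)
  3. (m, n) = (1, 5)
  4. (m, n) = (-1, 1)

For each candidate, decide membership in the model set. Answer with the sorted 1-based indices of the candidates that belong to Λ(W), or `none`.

Compute β' = (4−√20)/2 = -0.2361, so π⊥(m,n) = m -0.2361·n.
[1] lift (-2,-3): star map gives -1.2918; window check -1.6 ≤ -1.2918 < -0.8 is true → IN Λ
[2] lift (-6,1): star map gives -6.2361; window check -1.6 ≤ -6.2361 < -0.8 is false → out
[3] lift (1,5): star map gives -0.1803; window check -1.6 ≤ -0.1803 < -0.8 is false → out
[4] lift (-1,1): star map gives -1.2361; window check -1.6 ≤ -1.2361 < -0.8 is true → IN Λ

1, 4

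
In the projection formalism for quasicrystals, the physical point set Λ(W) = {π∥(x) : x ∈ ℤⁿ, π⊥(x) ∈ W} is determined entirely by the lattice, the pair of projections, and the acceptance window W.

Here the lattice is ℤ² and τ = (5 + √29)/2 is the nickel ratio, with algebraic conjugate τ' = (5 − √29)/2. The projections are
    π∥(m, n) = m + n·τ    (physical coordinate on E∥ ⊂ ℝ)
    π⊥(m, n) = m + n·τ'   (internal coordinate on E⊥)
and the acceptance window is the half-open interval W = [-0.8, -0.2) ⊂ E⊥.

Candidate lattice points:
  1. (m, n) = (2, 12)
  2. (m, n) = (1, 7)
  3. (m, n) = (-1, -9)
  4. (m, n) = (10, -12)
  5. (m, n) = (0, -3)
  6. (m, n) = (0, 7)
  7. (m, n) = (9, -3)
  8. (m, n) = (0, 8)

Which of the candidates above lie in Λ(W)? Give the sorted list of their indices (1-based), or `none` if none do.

1, 2

Numerically τ ≈ 5.19258 and τ' = −1/τ ≈ -0.19258.
candidate 1: (m,n)=(2,12) → π∥ = 2+12·τ ≈ 64.31099, π⊥ = 2+12·τ' ≈ -0.31099 ∈ [-0.8, -0.2) ⇒ IN Λ
candidate 2: (m,n)=(1,7) → π∥ = 1+7·τ ≈ 37.34808, π⊥ = 1+7·τ' ≈ -0.34808 ∈ [-0.8, -0.2) ⇒ IN Λ
candidate 3: (m,n)=(-1,-9) → π∥ = -1-9·τ ≈ -47.73324, π⊥ = -1-9·τ' ≈ 0.73324 ∉ [-0.8, -0.2) ⇒ out
candidate 4: (m,n)=(10,-12) → π∥ = 10-12·τ ≈ -52.31099, π⊥ = 10-12·τ' ≈ 12.31099 ∉ [-0.8, -0.2) ⇒ out
candidate 5: (m,n)=(0,-3) → π∥ = 0-3·τ ≈ -15.57775, π⊥ = 0-3·τ' ≈ 0.57775 ∉ [-0.8, -0.2) ⇒ out
candidate 6: (m,n)=(0,7) → π∥ = 0+7·τ ≈ 36.34808, π⊥ = 0+7·τ' ≈ -1.34808 ∉ [-0.8, -0.2) ⇒ out
candidate 7: (m,n)=(9,-3) → π∥ = 9-3·τ ≈ -6.57775, π⊥ = 9-3·τ' ≈ 9.57775 ∉ [-0.8, -0.2) ⇒ out
candidate 8: (m,n)=(0,8) → π∥ = 0+8·τ ≈ 41.54066, π⊥ = 0+8·τ' ≈ -1.54066 ∉ [-0.8, -0.2) ⇒ out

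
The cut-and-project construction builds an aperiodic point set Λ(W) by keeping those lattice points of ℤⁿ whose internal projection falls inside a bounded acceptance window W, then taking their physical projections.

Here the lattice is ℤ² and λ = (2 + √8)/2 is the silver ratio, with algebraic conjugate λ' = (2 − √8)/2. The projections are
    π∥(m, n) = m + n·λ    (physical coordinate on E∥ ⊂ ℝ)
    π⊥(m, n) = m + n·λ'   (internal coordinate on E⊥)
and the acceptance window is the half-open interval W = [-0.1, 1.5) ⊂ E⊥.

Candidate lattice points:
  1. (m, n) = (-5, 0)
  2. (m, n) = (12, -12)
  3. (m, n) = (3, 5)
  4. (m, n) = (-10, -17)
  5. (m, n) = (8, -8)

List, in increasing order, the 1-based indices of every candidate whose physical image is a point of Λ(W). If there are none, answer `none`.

Numerically λ ≈ 2.414214 and λ' = −1/λ ≈ -0.414214.
#1 (-5,0): internal coord -5 + (0)·λ' = -5.000000; -5.000000 ∉ [-0.1, 1.5) → out
#2 (12,-12): internal coord 12 + (-12)·λ' = +16.970563; +16.970563 ∉ [-0.1, 1.5) → out
#3 (3,5): internal coord 3 + (5)·λ' = +0.928932; +0.928932 ∈ [-0.1, 1.5) → IN Λ
#4 (-10,-17): internal coord -10 + (-17)·λ' = -2.958369; -2.958369 ∉ [-0.1, 1.5) → out
#5 (8,-8): internal coord 8 + (-8)·λ' = +11.313708; +11.313708 ∉ [-0.1, 1.5) → out

3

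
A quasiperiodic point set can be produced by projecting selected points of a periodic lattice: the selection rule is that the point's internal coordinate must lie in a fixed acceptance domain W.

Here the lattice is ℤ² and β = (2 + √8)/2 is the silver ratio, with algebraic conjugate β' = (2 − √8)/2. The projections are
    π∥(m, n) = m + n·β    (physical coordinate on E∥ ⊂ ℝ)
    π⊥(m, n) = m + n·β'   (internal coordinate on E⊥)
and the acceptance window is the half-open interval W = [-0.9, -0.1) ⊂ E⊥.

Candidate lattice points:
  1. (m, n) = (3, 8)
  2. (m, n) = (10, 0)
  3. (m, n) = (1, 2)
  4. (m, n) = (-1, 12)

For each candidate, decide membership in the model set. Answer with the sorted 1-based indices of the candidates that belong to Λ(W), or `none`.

β' = (2−√8)/2 ≈ -0.414214.
[1] lift (3,8): star map gives -0.313708; window check -0.9 ≤ -0.313708 < -0.1 is true → IN Λ
[2] lift (10,0): star map gives 10.000000; window check -0.9 ≤ 10.000000 < -0.1 is false → out
[3] lift (1,2): star map gives 0.171573; window check -0.9 ≤ 0.171573 < -0.1 is false → out
[4] lift (-1,12): star map gives -5.970563; window check -0.9 ≤ -5.970563 < -0.1 is false → out

1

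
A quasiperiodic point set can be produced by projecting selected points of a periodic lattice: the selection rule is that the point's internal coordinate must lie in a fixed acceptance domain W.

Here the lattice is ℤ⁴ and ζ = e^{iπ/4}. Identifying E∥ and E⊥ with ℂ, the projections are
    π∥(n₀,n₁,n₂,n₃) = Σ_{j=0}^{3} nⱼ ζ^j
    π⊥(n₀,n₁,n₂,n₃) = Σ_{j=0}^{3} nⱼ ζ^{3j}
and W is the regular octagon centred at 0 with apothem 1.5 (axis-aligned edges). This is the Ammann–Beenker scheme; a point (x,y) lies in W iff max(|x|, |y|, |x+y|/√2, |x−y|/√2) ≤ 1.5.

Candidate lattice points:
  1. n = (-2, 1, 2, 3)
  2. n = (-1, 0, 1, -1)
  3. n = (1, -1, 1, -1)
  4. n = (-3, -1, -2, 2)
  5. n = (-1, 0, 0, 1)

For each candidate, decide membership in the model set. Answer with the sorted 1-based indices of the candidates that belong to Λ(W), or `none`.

With ζ = e^{iπ/4} the internal vectors are ζ^0,ζ^3,ζ^6,ζ^9.
#1 (-2, 1, 2, 3): internal (-0.5858, 0.8284); octagon support 1.0000 vs apothem 1.5 → ∈ W
#2 (-1, 0, 1, -1): internal (-1.7071, -1.7071); octagon support 2.4142 vs apothem 1.5 → ∉ W
#3 (1, -1, 1, -1): internal (1.0000, -2.4142); octagon support 2.4142 vs apothem 1.5 → ∉ W
#4 (-3, -1, -2, 2): internal (-0.8787, 2.7071); octagon support 2.7071 vs apothem 1.5 → ∉ W
#5 (-1, 0, 0, 1): internal (-0.2929, 0.7071); octagon support 0.7071 vs apothem 1.5 → ∈ W

1, 5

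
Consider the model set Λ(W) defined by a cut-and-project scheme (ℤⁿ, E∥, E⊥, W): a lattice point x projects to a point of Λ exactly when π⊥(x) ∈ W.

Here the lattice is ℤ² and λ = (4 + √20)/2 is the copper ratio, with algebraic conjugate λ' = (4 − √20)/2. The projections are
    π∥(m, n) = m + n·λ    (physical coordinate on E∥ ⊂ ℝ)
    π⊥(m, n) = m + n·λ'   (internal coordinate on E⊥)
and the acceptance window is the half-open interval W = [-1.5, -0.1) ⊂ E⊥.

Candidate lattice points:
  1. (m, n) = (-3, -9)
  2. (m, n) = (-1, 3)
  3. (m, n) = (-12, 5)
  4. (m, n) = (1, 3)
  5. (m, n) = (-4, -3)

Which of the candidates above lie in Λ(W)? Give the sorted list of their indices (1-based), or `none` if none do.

1

λ' = (4−√20)/2 ≈ -0.236068.
candidate 1: (m,n)=(-3,-9) → π∥ = -3-9·λ ≈ -41.124612, π⊥ = -3-9·λ' ≈ -0.875388 ∈ [-1.5, -0.1) ⇒ IN Λ
candidate 2: (m,n)=(-1,3) → π∥ = -1+3·λ ≈ 11.708204, π⊥ = -1+3·λ' ≈ -1.708204 ∉ [-1.5, -0.1) ⇒ out
candidate 3: (m,n)=(-12,5) → π∥ = -12+5·λ ≈ 9.180340, π⊥ = -12+5·λ' ≈ -13.180340 ∉ [-1.5, -0.1) ⇒ out
candidate 4: (m,n)=(1,3) → π∥ = 1+3·λ ≈ 13.708204, π⊥ = 1+3·λ' ≈ 0.291796 ∉ [-1.5, -0.1) ⇒ out
candidate 5: (m,n)=(-4,-3) → π∥ = -4-3·λ ≈ -16.708204, π⊥ = -4-3·λ' ≈ -3.291796 ∉ [-1.5, -0.1) ⇒ out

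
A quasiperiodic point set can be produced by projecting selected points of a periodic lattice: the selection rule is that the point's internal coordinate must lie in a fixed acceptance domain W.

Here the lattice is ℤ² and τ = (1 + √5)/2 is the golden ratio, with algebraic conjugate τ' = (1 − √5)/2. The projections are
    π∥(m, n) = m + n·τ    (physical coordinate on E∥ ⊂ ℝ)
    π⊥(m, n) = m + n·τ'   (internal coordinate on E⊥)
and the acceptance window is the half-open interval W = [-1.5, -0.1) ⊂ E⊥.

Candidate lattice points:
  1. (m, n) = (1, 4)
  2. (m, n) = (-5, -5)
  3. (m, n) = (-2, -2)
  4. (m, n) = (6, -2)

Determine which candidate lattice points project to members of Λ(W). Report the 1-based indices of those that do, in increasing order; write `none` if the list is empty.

Compute τ' = (1−√5)/2 = -0.618034, so π⊥(m,n) = m -0.618034·n.
#1 (1,4): internal coord 1 + (4)·τ' = -1.472136; -1.472136 ∈ [-1.5, -0.1) → IN Λ
#2 (-5,-5): internal coord -5 + (-5)·τ' = -1.909830; -1.909830 ∉ [-1.5, -0.1) → out
#3 (-2,-2): internal coord -2 + (-2)·τ' = -0.763932; -0.763932 ∈ [-1.5, -0.1) → IN Λ
#4 (6,-2): internal coord 6 + (-2)·τ' = +7.236068; +7.236068 ∉ [-1.5, -0.1) → out

1, 3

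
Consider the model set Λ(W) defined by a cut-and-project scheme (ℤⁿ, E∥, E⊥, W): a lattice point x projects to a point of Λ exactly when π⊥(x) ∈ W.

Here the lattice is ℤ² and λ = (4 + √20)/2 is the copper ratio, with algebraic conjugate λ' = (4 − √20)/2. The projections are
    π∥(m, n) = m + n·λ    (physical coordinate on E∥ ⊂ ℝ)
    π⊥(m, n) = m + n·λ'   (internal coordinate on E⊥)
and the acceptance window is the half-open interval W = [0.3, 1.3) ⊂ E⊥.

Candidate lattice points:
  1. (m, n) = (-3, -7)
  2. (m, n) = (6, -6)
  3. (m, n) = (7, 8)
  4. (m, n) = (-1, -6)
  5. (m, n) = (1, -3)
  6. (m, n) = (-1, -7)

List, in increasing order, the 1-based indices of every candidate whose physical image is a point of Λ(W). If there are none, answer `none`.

4, 6

Numerically λ ≈ 4.2361 and λ' = −1/λ ≈ -0.2361.
#1 (-3,-7): internal coord -3 + (-7)·λ' = -1.3475; -1.3475 ∉ [0.3, 1.3) → out
#2 (6,-6): internal coord 6 + (-6)·λ' = +7.4164; +7.4164 ∉ [0.3, 1.3) → out
#3 (7,8): internal coord 7 + (8)·λ' = +5.1115; +5.1115 ∉ [0.3, 1.3) → out
#4 (-1,-6): internal coord -1 + (-6)·λ' = +0.4164; +0.4164 ∈ [0.3, 1.3) → IN Λ
#5 (1,-3): internal coord 1 + (-3)·λ' = +1.7082; +1.7082 ∉ [0.3, 1.3) → out
#6 (-1,-7): internal coord -1 + (-7)·λ' = +0.6525; +0.6525 ∈ [0.3, 1.3) → IN Λ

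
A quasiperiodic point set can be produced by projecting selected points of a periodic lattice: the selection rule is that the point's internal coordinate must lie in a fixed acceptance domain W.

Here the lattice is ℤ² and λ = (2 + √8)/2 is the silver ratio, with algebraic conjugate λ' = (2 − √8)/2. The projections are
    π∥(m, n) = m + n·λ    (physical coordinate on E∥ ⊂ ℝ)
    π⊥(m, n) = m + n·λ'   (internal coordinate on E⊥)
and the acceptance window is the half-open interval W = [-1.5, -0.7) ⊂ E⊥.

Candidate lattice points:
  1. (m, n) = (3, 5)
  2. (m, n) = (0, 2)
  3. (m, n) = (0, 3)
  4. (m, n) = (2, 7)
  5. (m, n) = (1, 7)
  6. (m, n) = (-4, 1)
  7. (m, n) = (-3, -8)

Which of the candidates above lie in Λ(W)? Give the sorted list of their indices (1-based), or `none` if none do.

Compute λ' = (2−√8)/2 = -0.41421, so π⊥(m,n) = m -0.41421·n.
candidate 1: (m,n)=(3,5) → π∥ = 3+5·λ ≈ 15.07107, π⊥ = 3+5·λ' ≈ 0.92893 ∉ [-1.5, -0.7) ⇒ out
candidate 2: (m,n)=(0,2) → π∥ = 0+2·λ ≈ 4.82843, π⊥ = 0+2·λ' ≈ -0.82843 ∈ [-1.5, -0.7) ⇒ IN Λ
candidate 3: (m,n)=(0,3) → π∥ = 0+3·λ ≈ 7.24264, π⊥ = 0+3·λ' ≈ -1.24264 ∈ [-1.5, -0.7) ⇒ IN Λ
candidate 4: (m,n)=(2,7) → π∥ = 2+7·λ ≈ 18.89949, π⊥ = 2+7·λ' ≈ -0.89949 ∈ [-1.5, -0.7) ⇒ IN Λ
candidate 5: (m,n)=(1,7) → π∥ = 1+7·λ ≈ 17.89949, π⊥ = 1+7·λ' ≈ -1.89949 ∉ [-1.5, -0.7) ⇒ out
candidate 6: (m,n)=(-4,1) → π∥ = -4+1·λ ≈ -1.58579, π⊥ = -4+1·λ' ≈ -4.41421 ∉ [-1.5, -0.7) ⇒ out
candidate 7: (m,n)=(-3,-8) → π∥ = -3-8·λ ≈ -22.31371, π⊥ = -3-8·λ' ≈ 0.31371 ∉ [-1.5, -0.7) ⇒ out

2, 3, 4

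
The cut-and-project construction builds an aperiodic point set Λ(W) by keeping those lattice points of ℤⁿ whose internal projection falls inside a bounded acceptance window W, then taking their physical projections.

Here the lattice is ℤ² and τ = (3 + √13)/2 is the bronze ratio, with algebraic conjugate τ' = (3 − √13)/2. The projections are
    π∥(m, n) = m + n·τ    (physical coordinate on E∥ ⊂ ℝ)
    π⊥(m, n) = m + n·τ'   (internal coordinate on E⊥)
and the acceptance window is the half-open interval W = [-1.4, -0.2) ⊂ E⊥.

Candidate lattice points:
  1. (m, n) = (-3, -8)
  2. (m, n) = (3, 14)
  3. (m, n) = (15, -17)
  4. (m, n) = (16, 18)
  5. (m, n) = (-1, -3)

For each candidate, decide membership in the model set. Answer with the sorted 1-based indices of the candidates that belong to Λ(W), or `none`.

1, 2

Numerically τ ≈ 3.30278 and τ' = −1/τ ≈ -0.30278.
candidate 1: (m,n)=(-3,-8) → π∥ = -3-8·τ ≈ -29.42221, π⊥ = -3-8·τ' ≈ -0.57779 ∈ [-1.4, -0.2) ⇒ IN Λ
candidate 2: (m,n)=(3,14) → π∥ = 3+14·τ ≈ 49.23886, π⊥ = 3+14·τ' ≈ -1.23886 ∈ [-1.4, -0.2) ⇒ IN Λ
candidate 3: (m,n)=(15,-17) → π∥ = 15-17·τ ≈ -41.14719, π⊥ = 15-17·τ' ≈ 20.14719 ∉ [-1.4, -0.2) ⇒ out
candidate 4: (m,n)=(16,18) → π∥ = 16+18·τ ≈ 75.44996, π⊥ = 16+18·τ' ≈ 10.55004 ∉ [-1.4, -0.2) ⇒ out
candidate 5: (m,n)=(-1,-3) → π∥ = -1-3·τ ≈ -10.90833, π⊥ = -1-3·τ' ≈ -0.09167 ∉ [-1.4, -0.2) ⇒ out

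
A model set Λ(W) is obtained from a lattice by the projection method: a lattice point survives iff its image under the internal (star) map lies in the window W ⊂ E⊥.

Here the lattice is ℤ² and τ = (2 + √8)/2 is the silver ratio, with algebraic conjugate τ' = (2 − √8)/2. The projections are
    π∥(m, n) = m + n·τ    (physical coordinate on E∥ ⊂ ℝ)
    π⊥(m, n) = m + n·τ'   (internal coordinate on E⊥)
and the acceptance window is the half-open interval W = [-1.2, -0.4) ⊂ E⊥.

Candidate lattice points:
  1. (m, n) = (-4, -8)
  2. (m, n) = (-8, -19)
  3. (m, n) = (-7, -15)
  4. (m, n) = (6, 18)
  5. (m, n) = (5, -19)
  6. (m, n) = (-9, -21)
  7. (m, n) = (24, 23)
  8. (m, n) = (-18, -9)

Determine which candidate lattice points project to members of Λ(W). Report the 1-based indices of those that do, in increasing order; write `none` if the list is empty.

τ' = (2−√8)/2 ≈ -0.4142.
candidate 1: (m,n)=(-4,-8) → π∥ = -4-8·τ ≈ -23.3137, π⊥ = -4-8·τ' ≈ -0.6863 ∈ [-1.2, -0.4) ⇒ IN Λ
candidate 2: (m,n)=(-8,-19) → π∥ = -8-19·τ ≈ -53.8701, π⊥ = -8-19·τ' ≈ -0.1299 ∉ [-1.2, -0.4) ⇒ out
candidate 3: (m,n)=(-7,-15) → π∥ = -7-15·τ ≈ -43.2132, π⊥ = -7-15·τ' ≈ -0.7868 ∈ [-1.2, -0.4) ⇒ IN Λ
candidate 4: (m,n)=(6,18) → π∥ = 6+18·τ ≈ 49.4558, π⊥ = 6+18·τ' ≈ -1.4558 ∉ [-1.2, -0.4) ⇒ out
candidate 5: (m,n)=(5,-19) → π∥ = 5-19·τ ≈ -40.8701, π⊥ = 5-19·τ' ≈ 12.8701 ∉ [-1.2, -0.4) ⇒ out
candidate 6: (m,n)=(-9,-21) → π∥ = -9-21·τ ≈ -59.6985, π⊥ = -9-21·τ' ≈ -0.3015 ∉ [-1.2, -0.4) ⇒ out
candidate 7: (m,n)=(24,23) → π∥ = 24+23·τ ≈ 79.5269, π⊥ = 24+23·τ' ≈ 14.4731 ∉ [-1.2, -0.4) ⇒ out
candidate 8: (m,n)=(-18,-9) → π∥ = -18-9·τ ≈ -39.7279, π⊥ = -18-9·τ' ≈ -14.2721 ∉ [-1.2, -0.4) ⇒ out

1, 3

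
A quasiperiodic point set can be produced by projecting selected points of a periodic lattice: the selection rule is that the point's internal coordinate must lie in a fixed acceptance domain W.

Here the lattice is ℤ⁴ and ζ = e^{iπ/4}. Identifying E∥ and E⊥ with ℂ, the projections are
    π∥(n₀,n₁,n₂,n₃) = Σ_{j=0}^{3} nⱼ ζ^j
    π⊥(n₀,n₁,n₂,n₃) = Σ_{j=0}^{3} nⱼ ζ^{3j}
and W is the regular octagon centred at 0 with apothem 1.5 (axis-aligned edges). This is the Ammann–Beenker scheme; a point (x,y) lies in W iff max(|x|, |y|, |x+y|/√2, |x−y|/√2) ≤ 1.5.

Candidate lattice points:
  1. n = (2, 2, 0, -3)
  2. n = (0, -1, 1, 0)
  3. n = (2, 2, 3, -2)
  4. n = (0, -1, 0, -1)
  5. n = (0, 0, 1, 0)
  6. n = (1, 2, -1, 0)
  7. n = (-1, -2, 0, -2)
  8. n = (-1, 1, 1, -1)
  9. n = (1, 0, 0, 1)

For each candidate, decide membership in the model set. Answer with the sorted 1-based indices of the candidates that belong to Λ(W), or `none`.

4, 5

With ζ = e^{iπ/4} the internal vectors are ζ^0,ζ^3,ζ^6,ζ^9.
#1 (2, 2, 0, -3): internal (-1.535534, -0.707107); octagon support 1.585786 vs apothem 1.5 → ∉ W
#2 (0, -1, 1, 0): internal (0.707107, -1.707107); octagon support 1.707107 vs apothem 1.5 → ∉ W
#3 (2, 2, 3, -2): internal (-0.828427, -3.000000); octagon support 3.000000 vs apothem 1.5 → ∉ W
#4 (0, -1, 0, -1): internal (0.000000, -1.414214); octagon support 1.414214 vs apothem 1.5 → ∈ W
#5 (0, 0, 1, 0): internal (0.000000, -1.000000); octagon support 1.000000 vs apothem 1.5 → ∈ W
#6 (1, 2, -1, 0): internal (-0.414214, 2.414214); octagon support 2.414214 vs apothem 1.5 → ∉ W
#7 (-1, -2, 0, -2): internal (-1.000000, -2.828427); octagon support 2.828427 vs apothem 1.5 → ∉ W
#8 (-1, 1, 1, -1): internal (-2.414214, -1.000000); octagon support 2.414214 vs apothem 1.5 → ∉ W
#9 (1, 0, 0, 1): internal (1.707107, 0.707107); octagon support 1.707107 vs apothem 1.5 → ∉ W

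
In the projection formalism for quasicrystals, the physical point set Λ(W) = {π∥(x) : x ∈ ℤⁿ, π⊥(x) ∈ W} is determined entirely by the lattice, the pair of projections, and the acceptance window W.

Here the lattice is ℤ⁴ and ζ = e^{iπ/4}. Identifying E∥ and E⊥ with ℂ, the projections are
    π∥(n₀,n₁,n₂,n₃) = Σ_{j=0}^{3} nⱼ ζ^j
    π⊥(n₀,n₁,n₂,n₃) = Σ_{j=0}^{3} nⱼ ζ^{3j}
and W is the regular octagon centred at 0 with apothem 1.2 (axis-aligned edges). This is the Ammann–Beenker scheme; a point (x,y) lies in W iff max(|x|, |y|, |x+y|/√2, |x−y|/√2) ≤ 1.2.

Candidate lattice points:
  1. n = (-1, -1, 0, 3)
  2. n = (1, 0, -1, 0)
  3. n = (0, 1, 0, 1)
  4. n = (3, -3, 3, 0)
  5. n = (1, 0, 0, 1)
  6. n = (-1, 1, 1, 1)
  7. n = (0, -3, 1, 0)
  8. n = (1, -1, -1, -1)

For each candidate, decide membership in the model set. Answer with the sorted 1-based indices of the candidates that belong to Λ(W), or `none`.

Internal map: ζ^{3j} for j=0..3 gives (1,0), (−√2/2,√2/2), (0,−1), (√2/2,√2/2).
#1 (-1, -1, 0, 3): internal (1.8284, 1.4142); octagon support 2.2929 vs apothem 1.2 → ∉ W
#2 (1, 0, -1, 0): internal (1.0000, 1.0000); octagon support 1.4142 vs apothem 1.2 → ∉ W
#3 (0, 1, 0, 1): internal (0.0000, 1.4142); octagon support 1.4142 vs apothem 1.2 → ∉ W
#4 (3, -3, 3, 0): internal (5.1213, -5.1213); octagon support 7.2426 vs apothem 1.2 → ∉ W
#5 (1, 0, 0, 1): internal (1.7071, 0.7071); octagon support 1.7071 vs apothem 1.2 → ∉ W
#6 (-1, 1, 1, 1): internal (-1.0000, 0.4142); octagon support 1.0000 vs apothem 1.2 → ∈ W
#7 (0, -3, 1, 0): internal (2.1213, -3.1213); octagon support 3.7071 vs apothem 1.2 → ∉ W
#8 (1, -1, -1, -1): internal (1.0000, -0.4142); octagon support 1.0000 vs apothem 1.2 → ∈ W

6, 8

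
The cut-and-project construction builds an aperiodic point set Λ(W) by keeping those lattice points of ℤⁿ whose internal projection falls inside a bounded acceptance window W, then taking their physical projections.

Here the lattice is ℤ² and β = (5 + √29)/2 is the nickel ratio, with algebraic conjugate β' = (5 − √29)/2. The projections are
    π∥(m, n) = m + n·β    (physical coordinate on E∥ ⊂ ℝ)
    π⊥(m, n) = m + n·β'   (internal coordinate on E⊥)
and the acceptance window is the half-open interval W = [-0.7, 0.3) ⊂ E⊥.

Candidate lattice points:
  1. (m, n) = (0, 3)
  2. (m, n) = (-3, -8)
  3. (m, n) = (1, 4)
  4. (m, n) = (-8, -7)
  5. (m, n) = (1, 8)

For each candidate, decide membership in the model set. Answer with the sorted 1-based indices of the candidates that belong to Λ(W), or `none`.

1, 3, 5

Numerically β ≈ 5.19258 and β' = −1/β ≈ -0.19258.
#1 (0,3): internal coord 0 + (3)·β' = -0.57775; -0.57775 ∈ [-0.7, 0.3) → IN Λ
#2 (-3,-8): internal coord -3 + (-8)·β' = -1.45934; -1.45934 ∉ [-0.7, 0.3) → out
#3 (1,4): internal coord 1 + (4)·β' = +0.22967; +0.22967 ∈ [-0.7, 0.3) → IN Λ
#4 (-8,-7): internal coord -8 + (-7)·β' = -6.65192; -6.65192 ∉ [-0.7, 0.3) → out
#5 (1,8): internal coord 1 + (8)·β' = -0.54066; -0.54066 ∈ [-0.7, 0.3) → IN Λ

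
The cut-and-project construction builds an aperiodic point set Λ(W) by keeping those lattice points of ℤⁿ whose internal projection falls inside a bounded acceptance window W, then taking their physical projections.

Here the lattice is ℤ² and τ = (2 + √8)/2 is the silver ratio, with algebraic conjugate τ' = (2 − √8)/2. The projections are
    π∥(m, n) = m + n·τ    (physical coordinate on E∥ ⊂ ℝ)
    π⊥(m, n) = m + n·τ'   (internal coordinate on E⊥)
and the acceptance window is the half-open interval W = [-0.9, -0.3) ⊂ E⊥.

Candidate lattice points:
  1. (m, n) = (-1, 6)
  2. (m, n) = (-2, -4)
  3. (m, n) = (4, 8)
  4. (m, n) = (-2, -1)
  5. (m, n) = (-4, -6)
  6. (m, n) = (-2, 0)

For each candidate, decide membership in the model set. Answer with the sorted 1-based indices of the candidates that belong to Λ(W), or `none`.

Numerically τ ≈ 2.41421 and τ' = −1/τ ≈ -0.41421.
#1 (-1,6): internal coord -1 + (6)·τ' = -3.48528; -3.48528 ∉ [-0.9, -0.3) → out
#2 (-2,-4): internal coord -2 + (-4)·τ' = -0.34315; -0.34315 ∈ [-0.9, -0.3) → IN Λ
#3 (4,8): internal coord 4 + (8)·τ' = +0.68629; +0.68629 ∉ [-0.9, -0.3) → out
#4 (-2,-1): internal coord -2 + (-1)·τ' = -1.58579; -1.58579 ∉ [-0.9, -0.3) → out
#5 (-4,-6): internal coord -4 + (-6)·τ' = -1.51472; -1.51472 ∉ [-0.9, -0.3) → out
#6 (-2,0): internal coord -2 + (0)·τ' = -2.00000; -2.00000 ∉ [-0.9, -0.3) → out

2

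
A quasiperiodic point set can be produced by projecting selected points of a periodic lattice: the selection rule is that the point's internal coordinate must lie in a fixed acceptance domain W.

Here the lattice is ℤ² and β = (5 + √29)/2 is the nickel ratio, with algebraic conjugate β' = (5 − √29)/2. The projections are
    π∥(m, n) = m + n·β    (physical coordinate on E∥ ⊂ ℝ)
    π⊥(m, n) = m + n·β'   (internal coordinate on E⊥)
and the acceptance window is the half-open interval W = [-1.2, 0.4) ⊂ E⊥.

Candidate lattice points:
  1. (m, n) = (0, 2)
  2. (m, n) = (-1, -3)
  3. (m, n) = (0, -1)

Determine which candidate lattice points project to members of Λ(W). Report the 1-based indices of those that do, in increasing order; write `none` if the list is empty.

1, 2, 3

β' = (5−√29)/2 ≈ -0.192582.
#1 (0,2): internal coord 0 + (2)·β' = -0.385165; -0.385165 ∈ [-1.2, 0.4) → IN Λ
#2 (-1,-3): internal coord -1 + (-3)·β' = -0.422253; -0.422253 ∈ [-1.2, 0.4) → IN Λ
#3 (0,-1): internal coord 0 + (-1)·β' = +0.192582; +0.192582 ∈ [-1.2, 0.4) → IN Λ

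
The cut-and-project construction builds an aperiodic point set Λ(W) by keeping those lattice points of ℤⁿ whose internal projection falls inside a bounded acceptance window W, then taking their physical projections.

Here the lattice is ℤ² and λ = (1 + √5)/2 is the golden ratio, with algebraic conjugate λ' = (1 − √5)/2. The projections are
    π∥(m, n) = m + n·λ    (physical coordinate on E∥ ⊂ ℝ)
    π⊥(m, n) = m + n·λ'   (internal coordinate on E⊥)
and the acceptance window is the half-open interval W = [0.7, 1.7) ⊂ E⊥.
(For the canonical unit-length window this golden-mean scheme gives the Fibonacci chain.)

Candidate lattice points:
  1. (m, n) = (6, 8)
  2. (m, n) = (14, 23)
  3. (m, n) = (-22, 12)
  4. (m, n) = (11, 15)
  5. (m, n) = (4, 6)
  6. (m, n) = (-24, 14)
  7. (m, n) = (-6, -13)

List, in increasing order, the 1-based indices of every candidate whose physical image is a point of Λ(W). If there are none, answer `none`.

1

λ' = (1−√5)/2 ≈ -0.618034.
candidate 1: (m,n)=(6,8) → π∥ = 6+8·λ ≈ 18.944272, π⊥ = 6+8·λ' ≈ 1.055728 ∈ [0.7, 1.7) ⇒ IN Λ
candidate 2: (m,n)=(14,23) → π∥ = 14+23·λ ≈ 51.214782, π⊥ = 14+23·λ' ≈ -0.214782 ∉ [0.7, 1.7) ⇒ out
candidate 3: (m,n)=(-22,12) → π∥ = -22+12·λ ≈ -2.583592, π⊥ = -22+12·λ' ≈ -29.416408 ∉ [0.7, 1.7) ⇒ out
candidate 4: (m,n)=(11,15) → π∥ = 11+15·λ ≈ 35.270510, π⊥ = 11+15·λ' ≈ 1.729490 ∉ [0.7, 1.7) ⇒ out
candidate 5: (m,n)=(4,6) → π∥ = 4+6·λ ≈ 13.708204, π⊥ = 4+6·λ' ≈ 0.291796 ∉ [0.7, 1.7) ⇒ out
candidate 6: (m,n)=(-24,14) → π∥ = -24+14·λ ≈ -1.347524, π⊥ = -24+14·λ' ≈ -32.652476 ∉ [0.7, 1.7) ⇒ out
candidate 7: (m,n)=(-6,-13) → π∥ = -6-13·λ ≈ -27.034442, π⊥ = -6-13·λ' ≈ 2.034442 ∉ [0.7, 1.7) ⇒ out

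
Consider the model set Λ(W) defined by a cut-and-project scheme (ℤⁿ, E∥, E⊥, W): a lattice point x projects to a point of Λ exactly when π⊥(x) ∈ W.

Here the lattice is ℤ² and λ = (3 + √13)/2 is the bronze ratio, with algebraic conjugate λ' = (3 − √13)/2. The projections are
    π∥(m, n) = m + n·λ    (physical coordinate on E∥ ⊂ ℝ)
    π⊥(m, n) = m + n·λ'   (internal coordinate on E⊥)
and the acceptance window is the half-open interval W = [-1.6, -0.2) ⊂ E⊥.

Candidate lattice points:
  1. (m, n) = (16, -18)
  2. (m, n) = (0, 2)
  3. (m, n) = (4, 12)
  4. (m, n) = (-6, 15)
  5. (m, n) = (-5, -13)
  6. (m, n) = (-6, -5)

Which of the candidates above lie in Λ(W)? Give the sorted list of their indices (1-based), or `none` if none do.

2, 5

Numerically λ ≈ 3.3028 and λ' = −1/λ ≈ -0.3028.
candidate 1: (m,n)=(16,-18) → π∥ = 16-18·λ ≈ -43.4500, π⊥ = 16-18·λ' ≈ 21.4500 ∉ [-1.6, -0.2) ⇒ out
candidate 2: (m,n)=(0,2) → π∥ = 0+2·λ ≈ 6.6056, π⊥ = 0+2·λ' ≈ -0.6056 ∈ [-1.6, -0.2) ⇒ IN Λ
candidate 3: (m,n)=(4,12) → π∥ = 4+12·λ ≈ 43.6333, π⊥ = 4+12·λ' ≈ 0.3667 ∉ [-1.6, -0.2) ⇒ out
candidate 4: (m,n)=(-6,15) → π∥ = -6+15·λ ≈ 43.5416, π⊥ = -6+15·λ' ≈ -10.5416 ∉ [-1.6, -0.2) ⇒ out
candidate 5: (m,n)=(-5,-13) → π∥ = -5-13·λ ≈ -47.9361, π⊥ = -5-13·λ' ≈ -1.0639 ∈ [-1.6, -0.2) ⇒ IN Λ
candidate 6: (m,n)=(-6,-5) → π∥ = -6-5·λ ≈ -22.5139, π⊥ = -6-5·λ' ≈ -4.4861 ∉ [-1.6, -0.2) ⇒ out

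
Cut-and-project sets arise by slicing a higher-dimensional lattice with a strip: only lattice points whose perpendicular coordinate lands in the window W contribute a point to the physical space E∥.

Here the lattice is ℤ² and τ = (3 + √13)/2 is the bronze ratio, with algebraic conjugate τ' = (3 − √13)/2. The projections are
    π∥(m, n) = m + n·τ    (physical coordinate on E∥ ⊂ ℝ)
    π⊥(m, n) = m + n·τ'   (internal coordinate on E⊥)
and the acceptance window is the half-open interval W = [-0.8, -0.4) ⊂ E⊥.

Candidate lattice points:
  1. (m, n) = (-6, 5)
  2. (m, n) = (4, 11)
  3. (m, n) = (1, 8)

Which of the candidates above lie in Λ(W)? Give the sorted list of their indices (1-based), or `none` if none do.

none

τ' = (3−√13)/2 ≈ -0.302776.
candidate 1: (m,n)=(-6,5) → π∥ = -6+5·τ ≈ 10.513878, π⊥ = -6+5·τ' ≈ -7.513878 ∉ [-0.8, -0.4) ⇒ out
candidate 2: (m,n)=(4,11) → π∥ = 4+11·τ ≈ 40.330532, π⊥ = 4+11·τ' ≈ 0.669468 ∉ [-0.8, -0.4) ⇒ out
candidate 3: (m,n)=(1,8) → π∥ = 1+8·τ ≈ 27.422205, π⊥ = 1+8·τ' ≈ -1.422205 ∉ [-0.8, -0.4) ⇒ out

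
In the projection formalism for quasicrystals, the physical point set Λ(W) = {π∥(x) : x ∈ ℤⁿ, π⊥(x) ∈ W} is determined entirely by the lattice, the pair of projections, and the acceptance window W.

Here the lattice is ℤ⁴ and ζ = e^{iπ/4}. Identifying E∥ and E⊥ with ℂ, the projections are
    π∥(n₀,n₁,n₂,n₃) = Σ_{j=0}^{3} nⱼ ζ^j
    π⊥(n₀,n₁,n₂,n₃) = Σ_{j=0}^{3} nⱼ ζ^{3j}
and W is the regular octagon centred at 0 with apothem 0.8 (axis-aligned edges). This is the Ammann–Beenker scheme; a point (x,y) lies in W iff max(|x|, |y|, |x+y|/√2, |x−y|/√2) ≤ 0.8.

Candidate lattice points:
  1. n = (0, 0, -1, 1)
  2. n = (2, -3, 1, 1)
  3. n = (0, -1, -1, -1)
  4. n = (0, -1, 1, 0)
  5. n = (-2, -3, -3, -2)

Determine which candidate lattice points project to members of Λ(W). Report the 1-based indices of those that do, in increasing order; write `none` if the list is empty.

With ζ = e^{iπ/4} the internal vectors are ζ^0,ζ^3,ζ^6,ζ^9.
#1 (0, 0, -1, 1): internal (0.7071, 1.7071); octagon support 1.7071 vs apothem 0.8 → ∉ W
#2 (2, -3, 1, 1): internal (4.8284, -2.4142); octagon support 5.1213 vs apothem 0.8 → ∉ W
#3 (0, -1, -1, -1): internal (0.0000, -0.4142); octagon support 0.4142 vs apothem 0.8 → ∈ W
#4 (0, -1, 1, 0): internal (0.7071, -1.7071); octagon support 1.7071 vs apothem 0.8 → ∉ W
#5 (-2, -3, -3, -2): internal (-1.2929, -0.5355); octagon support 1.2929 vs apothem 0.8 → ∉ W

3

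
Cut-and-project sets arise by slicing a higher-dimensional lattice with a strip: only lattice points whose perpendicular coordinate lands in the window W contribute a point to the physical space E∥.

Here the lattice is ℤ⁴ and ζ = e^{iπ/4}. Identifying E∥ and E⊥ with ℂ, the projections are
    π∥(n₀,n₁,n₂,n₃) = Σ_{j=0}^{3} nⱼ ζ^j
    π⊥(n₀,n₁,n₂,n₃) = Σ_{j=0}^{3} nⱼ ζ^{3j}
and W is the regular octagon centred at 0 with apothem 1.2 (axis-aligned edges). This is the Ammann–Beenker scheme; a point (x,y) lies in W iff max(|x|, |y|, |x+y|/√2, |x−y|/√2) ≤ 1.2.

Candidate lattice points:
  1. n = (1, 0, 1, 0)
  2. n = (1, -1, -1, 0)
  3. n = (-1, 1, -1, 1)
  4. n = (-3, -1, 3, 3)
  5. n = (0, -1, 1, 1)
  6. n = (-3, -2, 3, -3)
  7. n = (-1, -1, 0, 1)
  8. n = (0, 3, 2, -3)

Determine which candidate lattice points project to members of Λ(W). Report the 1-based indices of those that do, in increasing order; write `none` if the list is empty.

7

π⊥(n) = n₀ + n₁ζ³ + n₂ζ⁶ + n₃ζ⁹ where ζ = e^{iπ/4}.
candidate 1: n = (1, 0, 1, 0) → π⊥ ≈ (+1.00000, -1.00000); max(|x|,|y|,|x±y|/√2) = 1.41421 > 1.2 ⇒ ∉ W
candidate 2: n = (1, -1, -1, 0) → π⊥ ≈ (+1.70711, +0.29289); max(|x|,|y|,|x±y|/√2) = 1.70711 > 1.2 ⇒ ∉ W
candidate 3: n = (-1, 1, -1, 1) → π⊥ ≈ (-1.00000, +2.41421); max(|x|,|y|,|x±y|/√2) = 2.41421 > 1.2 ⇒ ∉ W
candidate 4: n = (-3, -1, 3, 3) → π⊥ ≈ (-0.17157, -1.58579); max(|x|,|y|,|x±y|/√2) = 1.58579 > 1.2 ⇒ ∉ W
candidate 5: n = (0, -1, 1, 1) → π⊥ ≈ (+1.41421, -1.00000); max(|x|,|y|,|x±y|/√2) = 1.70711 > 1.2 ⇒ ∉ W
candidate 6: n = (-3, -2, 3, -3) → π⊥ ≈ (-3.70711, -6.53553); max(|x|,|y|,|x±y|/√2) = 7.24264 > 1.2 ⇒ ∉ W
candidate 7: n = (-1, -1, 0, 1) → π⊥ ≈ (+0.41421, +0.00000); max(|x|,|y|,|x±y|/√2) = 0.41421 ≤ 1.2 ⇒ ∈ W
candidate 8: n = (0, 3, 2, -3) → π⊥ ≈ (-4.24264, -2.00000); max(|x|,|y|,|x±y|/√2) = 4.41421 > 1.2 ⇒ ∉ W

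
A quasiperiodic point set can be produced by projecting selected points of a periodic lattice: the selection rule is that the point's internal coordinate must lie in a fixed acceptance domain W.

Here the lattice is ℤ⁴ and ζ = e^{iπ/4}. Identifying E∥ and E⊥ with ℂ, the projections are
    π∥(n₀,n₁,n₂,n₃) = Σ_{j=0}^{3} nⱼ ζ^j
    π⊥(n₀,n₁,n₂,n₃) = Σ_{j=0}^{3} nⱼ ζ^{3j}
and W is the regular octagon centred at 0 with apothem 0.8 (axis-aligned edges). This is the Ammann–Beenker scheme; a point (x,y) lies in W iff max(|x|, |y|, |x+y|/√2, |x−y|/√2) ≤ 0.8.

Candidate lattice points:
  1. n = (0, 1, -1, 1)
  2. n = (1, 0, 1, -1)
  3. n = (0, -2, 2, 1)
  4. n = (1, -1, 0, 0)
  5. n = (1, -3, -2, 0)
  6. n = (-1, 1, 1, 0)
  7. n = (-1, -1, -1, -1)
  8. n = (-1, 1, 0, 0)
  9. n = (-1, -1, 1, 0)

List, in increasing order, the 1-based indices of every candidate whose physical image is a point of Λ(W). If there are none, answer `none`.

none

π⊥(n) = n₀ + n₁ζ³ + n₂ζ⁶ + n₃ζ⁹ where ζ = e^{iπ/4}.
#1 (0, 1, -1, 1): internal (0.0000, 2.4142); octagon support 2.4142 vs apothem 0.8 → ∉ W
#2 (1, 0, 1, -1): internal (0.2929, -1.7071); octagon support 1.7071 vs apothem 0.8 → ∉ W
#3 (0, -2, 2, 1): internal (2.1213, -2.7071); octagon support 3.4142 vs apothem 0.8 → ∉ W
#4 (1, -1, 0, 0): internal (1.7071, -0.7071); octagon support 1.7071 vs apothem 0.8 → ∉ W
#5 (1, -3, -2, 0): internal (3.1213, -0.1213); octagon support 3.1213 vs apothem 0.8 → ∉ W
#6 (-1, 1, 1, 0): internal (-1.7071, -0.2929); octagon support 1.7071 vs apothem 0.8 → ∉ W
#7 (-1, -1, -1, -1): internal (-1.0000, -0.4142); octagon support 1.0000 vs apothem 0.8 → ∉ W
#8 (-1, 1, 0, 0): internal (-1.7071, 0.7071); octagon support 1.7071 vs apothem 0.8 → ∉ W
#9 (-1, -1, 1, 0): internal (-0.2929, -1.7071); octagon support 1.7071 vs apothem 0.8 → ∉ W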